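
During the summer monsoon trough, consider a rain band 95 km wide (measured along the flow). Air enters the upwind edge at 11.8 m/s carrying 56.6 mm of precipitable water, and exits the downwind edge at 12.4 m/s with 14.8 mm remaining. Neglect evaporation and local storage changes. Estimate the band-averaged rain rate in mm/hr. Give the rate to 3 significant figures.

Column moisture flux per unit crosswind length is F = V × PW.
Inflow: F_in = 11.8 × 56.6 = 667.88 mm·m/s
Outflow: F_out = 12.4 × 14.8 = 183.52 mm·m/s
Steady-state rate R = (F_in − F_out)/L = (667.88 − 183.52) / 95000 m = 5.099e-03 mm/s.
R = 5.099e-03 × 3600 = 18.4 mm/hr.

R ≈ 18.4 mm/hr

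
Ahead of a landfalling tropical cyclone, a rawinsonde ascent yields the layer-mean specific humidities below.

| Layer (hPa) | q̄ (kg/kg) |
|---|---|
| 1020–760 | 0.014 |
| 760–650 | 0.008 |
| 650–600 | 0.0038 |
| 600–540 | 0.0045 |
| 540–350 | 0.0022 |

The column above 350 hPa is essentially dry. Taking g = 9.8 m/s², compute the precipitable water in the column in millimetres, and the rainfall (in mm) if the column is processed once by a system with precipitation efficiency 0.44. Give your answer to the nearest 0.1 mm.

Precipitable water is the column-integrated vapour mass per unit area: PW = (1/g) Σ q̄ Δp, with q in kg/kg and Δp in Pa (1 kg/m² of water = 1 mm).
Layer 1020–760 hPa: Δp = 260 hPa = 26000 Pa, q̄ = 0.014 kg/kg → 0.014 × 26000 / 9.8 = 37.14 mm
Layer 760–650 hPa: Δp = 110 hPa = 11000 Pa, q̄ = 0.008 kg/kg → 0.008 × 11000 / 9.8 = 8.98 mm
Layer 650–600 hPa: Δp = 50 hPa = 5000 Pa, q̄ = 0.0038 kg/kg → 0.0038 × 5000 / 9.8 = 1.94 mm
Layer 600–540 hPa: Δp = 60 hPa = 6000 Pa, q̄ = 0.0045 kg/kg → 0.0045 × 6000 / 9.8 = 2.76 mm
Layer 540–350 hPa: Δp = 190 hPa = 19000 Pa, q̄ = 0.0022 kg/kg → 0.0022 × 19000 / 9.8 = 4.27 mm
PW = 37.14 + 8.98 + 1.94 + 2.76 + 4.27 = 55.09 ≈ 55.1 mm.
Rainfall = ε × PW = 0.44 × 55.1 = 24.2 mm.

PW ≈ 55.1 mm; rainfall ≈ 24.2 mm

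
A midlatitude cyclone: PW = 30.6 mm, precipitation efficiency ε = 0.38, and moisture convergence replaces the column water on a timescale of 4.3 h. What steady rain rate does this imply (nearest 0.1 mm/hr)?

Each overturning extracts ε × PW = 0.38 × 30.6 = 11.628 mm.
Rate = ε·PW / τ = 11.628 / 4.3 h = 2.7 mm/hr.

R ≈ 2.7 mm/hr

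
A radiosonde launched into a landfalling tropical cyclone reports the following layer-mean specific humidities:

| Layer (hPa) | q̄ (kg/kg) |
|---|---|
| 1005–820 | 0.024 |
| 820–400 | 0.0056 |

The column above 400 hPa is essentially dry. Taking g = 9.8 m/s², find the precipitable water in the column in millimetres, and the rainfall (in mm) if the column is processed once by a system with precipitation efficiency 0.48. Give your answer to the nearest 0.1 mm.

PW ≈ 69.3 mm; rainfall ≈ 33.3 mm

Precipitable water is the column-integrated vapour mass per unit area: PW = (1/g) Σ q̄ Δp, with q in kg/kg and Δp in Pa (1 kg/m² of water = 1 mm).
Layer 1005–820 hPa: Δp = 185 hPa = 18500 Pa, q̄ = 0.024 kg/kg → 0.024 × 18500 / 9.8 = 45.31 mm
Layer 820–400 hPa: Δp = 420 hPa = 42000 Pa, q̄ = 0.0056 kg/kg → 0.0056 × 42000 / 9.8 = 24.00 mm
PW = 45.31 + 24.00 = 69.31 ≈ 69.3 mm.
Rainfall = ε × PW = 0.48 × 69.3 = 33.3 mm.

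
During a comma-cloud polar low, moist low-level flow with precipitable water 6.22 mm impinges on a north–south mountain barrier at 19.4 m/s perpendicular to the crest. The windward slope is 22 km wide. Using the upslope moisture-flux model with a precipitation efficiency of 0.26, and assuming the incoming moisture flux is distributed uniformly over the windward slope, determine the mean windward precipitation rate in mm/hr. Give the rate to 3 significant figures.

Incoming column moisture flux per unit ridge length: F = V × PW = 19.4 × 6.22 = 120.668 mm·m/s.
Spread over the 22 km slope with efficiency ε = 0.26: R = ε·F/W = 0.26 × 120.668 / 22000 m = 1.426e-03 mm/s.
R = 1.426e-03 × 3600 = 5.13 mm/hr.

R ≈ 5.13 mm/hr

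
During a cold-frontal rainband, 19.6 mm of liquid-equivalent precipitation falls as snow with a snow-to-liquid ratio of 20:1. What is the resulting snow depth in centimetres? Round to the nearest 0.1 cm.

Snow depth = liquid × ratio = 19.6 mm × 20 = 392 mm = 39.2 cm.

snow depth ≈ 39.2 cm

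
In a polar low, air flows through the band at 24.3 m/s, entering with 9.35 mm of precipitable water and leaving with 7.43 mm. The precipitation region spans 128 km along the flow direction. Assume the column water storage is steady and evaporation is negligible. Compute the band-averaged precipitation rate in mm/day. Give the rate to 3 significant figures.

Column moisture flux per unit crosswind length is F = V × PW.
Inflow: F_in = 24.3 × 9.35 = 227.205 mm·m/s
Outflow: F_out = 24.3 × 7.43 = 180.549 mm·m/s
Steady-state rate R = (F_in − F_out)/L = (227.205 − 180.549) / 128000 m = 3.645e-04 mm/s.
R = 3.645e-04 × 3600 × 24 = 31.5 mm/day.

R ≈ 31.5 mm/day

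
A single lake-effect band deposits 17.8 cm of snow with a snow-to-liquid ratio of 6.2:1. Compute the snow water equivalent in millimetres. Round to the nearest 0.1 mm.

SWE ≈ 28.7 mm

SWE = snow depth / ratio = 17.8 cm / 6.2 = 2.871 cm = 28.7 mm.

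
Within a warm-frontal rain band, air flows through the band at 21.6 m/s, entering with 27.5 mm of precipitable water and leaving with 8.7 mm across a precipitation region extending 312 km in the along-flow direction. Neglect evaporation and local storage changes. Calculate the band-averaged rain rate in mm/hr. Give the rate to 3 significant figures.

R ≈ 4.69 mm/hr

Column moisture flux per unit crosswind length is F = V × PW.
Inflow: F_in = 21.6 × 27.5 = 594 mm·m/s
Outflow: F_out = 21.6 × 8.7 = 187.92 mm·m/s
Steady-state rate R = (F_in − F_out)/L = (594 − 187.92) / 312000 m = 1.302e-03 mm/s.
R = 1.302e-03 × 3600 = 4.69 mm/hr.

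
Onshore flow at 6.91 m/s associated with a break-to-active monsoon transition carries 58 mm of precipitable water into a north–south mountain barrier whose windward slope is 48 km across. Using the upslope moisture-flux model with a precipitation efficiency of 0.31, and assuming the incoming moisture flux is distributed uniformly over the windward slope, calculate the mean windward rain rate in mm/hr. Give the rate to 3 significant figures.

Incoming column moisture flux per unit ridge length: F = V × PW = 6.91 × 58 = 400.78 mm·m/s.
Spread over the 48 km slope with efficiency ε = 0.31: R = ε·F/W = 0.31 × 400.78 / 48000 m = 2.588e-03 mm/s.
R = 2.588e-03 × 3600 = 9.32 mm/hr.

R ≈ 9.32 mm/hr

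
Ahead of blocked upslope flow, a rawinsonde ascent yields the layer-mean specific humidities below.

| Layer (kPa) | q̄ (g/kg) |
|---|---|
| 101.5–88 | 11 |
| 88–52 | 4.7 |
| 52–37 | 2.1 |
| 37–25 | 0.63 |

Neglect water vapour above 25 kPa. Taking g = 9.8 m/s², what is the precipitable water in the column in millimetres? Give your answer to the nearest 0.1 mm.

PW ≈ 36.4 mm

Precipitable water is the column-integrated vapour mass per unit area: PW = (1/g) Σ q̄ Δp, with q in kg/kg and Δp in Pa (1 kg/m² of water = 1 mm).
Layer 101.5–88 kPa: Δp = 135 hPa = 13500 Pa, q̄ = 0.011 kg/kg → 0.011 × 13500 / 9.8 = 15.15 mm
Layer 88–52 kPa: Δp = 360 hPa = 36000 Pa, q̄ = 0.0047 kg/kg → 0.0047 × 36000 / 9.8 = 17.27 mm
Layer 52–37 kPa: Δp = 150 hPa = 15000 Pa, q̄ = 0.0021 kg/kg → 0.0021 × 15000 / 9.8 = 3.21 mm
Layer 37–25 kPa: Δp = 120 hPa = 12000 Pa, q̄ = 0.00063 kg/kg → 0.00063 × 12000 / 9.8 = 0.77 mm
PW = 15.15 + 17.27 + 3.21 + 0.77 = 36.40 ≈ 36.4 mm.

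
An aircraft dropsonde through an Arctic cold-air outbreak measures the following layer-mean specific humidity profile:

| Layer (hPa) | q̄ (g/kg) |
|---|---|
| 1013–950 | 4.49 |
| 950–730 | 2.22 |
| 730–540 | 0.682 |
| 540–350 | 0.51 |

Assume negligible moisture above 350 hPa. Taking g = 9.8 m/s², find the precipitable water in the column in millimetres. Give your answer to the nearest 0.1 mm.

Precipitable water is the column-integrated vapour mass per unit area: PW = (1/g) Σ q̄ Δp, with q in kg/kg and Δp in Pa (1 kg/m² of water = 1 mm).
Layer 1013–950 hPa: Δp = 63 hPa = 6300 Pa, q̄ = 0.00449 kg/kg → 0.00449 × 6300 / 9.8 = 2.89 mm
Layer 950–730 hPa: Δp = 220 hPa = 22000 Pa, q̄ = 0.00222 kg/kg → 0.00222 × 22000 / 9.8 = 4.98 mm
Layer 730–540 hPa: Δp = 190 hPa = 19000 Pa, q̄ = 0.000682 kg/kg → 0.000682 × 19000 / 9.8 = 1.32 mm
Layer 540–350 hPa: Δp = 190 hPa = 19000 Pa, q̄ = 0.00051 kg/kg → 0.00051 × 19000 / 9.8 = 0.99 mm
PW = 2.89 + 4.98 + 1.32 + 0.99 = 10.18 ≈ 10.2 mm.

PW ≈ 10.2 mm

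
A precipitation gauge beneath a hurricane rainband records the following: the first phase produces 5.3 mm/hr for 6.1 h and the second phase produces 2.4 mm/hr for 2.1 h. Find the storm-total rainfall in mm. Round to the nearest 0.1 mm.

total ≈ 37.4 mm

Total = Σ Rᵢ Δtᵢ = 5.3 × 6.1 + 2.4 × 2.1
      = 32.33 + 5.04 = 37.4 mm.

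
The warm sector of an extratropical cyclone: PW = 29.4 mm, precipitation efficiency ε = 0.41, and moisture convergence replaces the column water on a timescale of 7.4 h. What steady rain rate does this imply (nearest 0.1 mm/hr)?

R ≈ 1.6 mm/hr

Each overturning extracts ε × PW = 0.41 × 29.4 = 12.054 mm.
Rate = ε·PW / τ = 12.054 / 7.4 h = 1.6 mm/hr.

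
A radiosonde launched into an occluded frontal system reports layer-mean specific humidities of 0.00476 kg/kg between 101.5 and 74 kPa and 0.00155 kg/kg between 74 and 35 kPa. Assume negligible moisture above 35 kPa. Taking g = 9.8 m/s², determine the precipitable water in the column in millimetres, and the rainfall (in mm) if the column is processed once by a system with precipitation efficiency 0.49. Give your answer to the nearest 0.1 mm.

PW ≈ 19.5 mm; rainfall ≈ 9.6 mm

Precipitable water is the column-integrated vapour mass per unit area: PW = (1/g) Σ q̄ Δp, with q in kg/kg and Δp in Pa (1 kg/m² of water = 1 mm).
Layer 101.5–74 kPa: Δp = 275 hPa = 27500 Pa, q̄ = 0.00476 kg/kg → 0.00476 × 27500 / 9.8 = 13.36 mm
Layer 74–35 kPa: Δp = 390 hPa = 39000 Pa, q̄ = 0.00155 kg/kg → 0.00155 × 39000 / 9.8 = 6.17 mm
PW = 13.36 + 6.17 = 19.53 ≈ 19.5 mm.
Rainfall = ε × PW = 0.49 × 19.5 = 9.6 mm.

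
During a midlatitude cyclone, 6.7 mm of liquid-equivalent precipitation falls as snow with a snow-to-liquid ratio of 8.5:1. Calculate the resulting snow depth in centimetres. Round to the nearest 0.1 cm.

snow depth ≈ 5.7 cm

Snow depth = liquid × ratio = 6.7 mm × 8.5 = 56.95 mm = 5.7 cm.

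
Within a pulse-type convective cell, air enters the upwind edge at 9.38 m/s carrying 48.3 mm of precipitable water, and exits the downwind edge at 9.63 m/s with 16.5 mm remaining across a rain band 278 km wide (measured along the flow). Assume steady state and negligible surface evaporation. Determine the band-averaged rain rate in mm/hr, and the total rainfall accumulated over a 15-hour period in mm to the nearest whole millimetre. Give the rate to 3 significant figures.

R ≈ 3.81 mm/hr; total ≈ 57 mm

Column moisture flux per unit crosswind length is F = V × PW.
Inflow: F_in = 9.38 × 48.3 = 453.054 mm·m/s
Outflow: F_out = 9.63 × 16.5 = 158.895 mm·m/s
Steady-state rate R = (F_in − F_out)/L = (453.054 − 158.895) / 278000 m = 1.058e-03 mm/s.
R = 1.058e-03 × 3600 = 3.81 mm/hr.
Over 15 h: total = 3.81 × 15 = 57.15 ≈ 57 mm.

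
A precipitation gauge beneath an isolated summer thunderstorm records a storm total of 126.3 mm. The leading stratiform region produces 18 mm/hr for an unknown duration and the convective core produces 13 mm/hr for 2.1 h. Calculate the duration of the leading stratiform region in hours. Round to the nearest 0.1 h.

duration ≈ 5.5 h

Known phases: 13 × 2.1 = 27.3 mm.
Remaining depth = 126.3 − 27.3 = 99 mm.
Duration = 99 / 18 = 5.5 h.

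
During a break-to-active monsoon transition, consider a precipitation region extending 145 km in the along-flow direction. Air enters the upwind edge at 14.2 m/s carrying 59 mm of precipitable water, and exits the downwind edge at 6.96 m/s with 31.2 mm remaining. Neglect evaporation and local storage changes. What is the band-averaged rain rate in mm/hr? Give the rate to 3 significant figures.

Column moisture flux per unit crosswind length is F = V × PW.
Inflow: F_in = 14.2 × 59 = 837.8 mm·m/s
Outflow: F_out = 6.96 × 31.2 = 217.152 mm·m/s
Steady-state rate R = (F_in − F_out)/L = (837.8 − 217.152) / 145000 m = 4.280e-03 mm/s.
R = 4.280e-03 × 3600 = 15.4 mm/hr.

R ≈ 15.4 mm/hr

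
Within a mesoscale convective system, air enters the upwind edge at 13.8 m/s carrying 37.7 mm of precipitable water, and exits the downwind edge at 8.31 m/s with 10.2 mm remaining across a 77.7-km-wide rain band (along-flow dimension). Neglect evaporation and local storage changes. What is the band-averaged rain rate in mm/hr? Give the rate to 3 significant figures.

R ≈ 20.2 mm/hr

Column moisture flux per unit crosswind length is F = V × PW.
Inflow: F_in = 13.8 × 37.7 = 520.26 mm·m/s
Outflow: F_out = 8.31 × 10.2 = 84.762 mm·m/s
Steady-state rate R = (F_in − F_out)/L = (520.26 − 84.762) / 77700 m = 5.605e-03 mm/s.
R = 5.605e-03 × 3600 = 20.2 mm/hr.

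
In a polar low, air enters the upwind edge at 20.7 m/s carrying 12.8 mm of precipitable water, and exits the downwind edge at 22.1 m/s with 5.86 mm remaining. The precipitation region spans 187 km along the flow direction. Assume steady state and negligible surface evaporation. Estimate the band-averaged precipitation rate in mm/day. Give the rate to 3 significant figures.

Column moisture flux per unit crosswind length is F = V × PW.
Inflow: F_in = 20.7 × 12.8 = 264.96 mm·m/s
Outflow: F_out = 22.1 × 5.86 = 129.506 mm·m/s
Steady-state rate R = (F_in − F_out)/L = (264.96 − 129.506) / 187000 m = 7.244e-04 mm/s.
R = 7.244e-04 × 3600 × 24 = 62.6 mm/day.

R ≈ 62.6 mm/day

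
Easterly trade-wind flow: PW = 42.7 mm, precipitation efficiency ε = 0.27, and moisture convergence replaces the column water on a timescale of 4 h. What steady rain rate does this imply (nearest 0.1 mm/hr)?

R ≈ 2.9 mm/hr

Each overturning extracts ε × PW = 0.27 × 42.7 = 11.529 mm.
Rate = ε·PW / τ = 11.529 / 4 h = 2.9 mm/hr.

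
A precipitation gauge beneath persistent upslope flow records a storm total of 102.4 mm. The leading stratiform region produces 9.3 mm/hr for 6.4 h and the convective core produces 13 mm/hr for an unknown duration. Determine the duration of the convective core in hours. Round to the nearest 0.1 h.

Known phases: 9.3 × 6.4 = 59.52 mm.
Remaining depth = 102.4 − 59.52 = 42.88 mm.
Duration = 42.88 / 13 = 3.3 h.

duration ≈ 3.3 h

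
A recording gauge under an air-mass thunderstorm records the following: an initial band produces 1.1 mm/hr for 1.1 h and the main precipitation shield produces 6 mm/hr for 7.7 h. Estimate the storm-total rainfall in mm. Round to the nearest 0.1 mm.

total ≈ 47.4 mm

Total = Σ Rᵢ Δtᵢ = 1.1 × 1.1 + 6 × 7.7
      = 1.21 + 46.2 = 47.4 mm.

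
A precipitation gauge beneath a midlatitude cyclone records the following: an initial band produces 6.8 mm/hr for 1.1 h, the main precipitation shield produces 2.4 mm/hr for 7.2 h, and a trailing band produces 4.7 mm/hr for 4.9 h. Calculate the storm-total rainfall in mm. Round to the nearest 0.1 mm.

total ≈ 47.8 mm

Total = Σ Rᵢ Δtᵢ = 6.8 × 1.1 + 2.4 × 7.2 + 4.7 × 4.9
      = 7.48 + 17.28 + 23.03 = 47.8 mm.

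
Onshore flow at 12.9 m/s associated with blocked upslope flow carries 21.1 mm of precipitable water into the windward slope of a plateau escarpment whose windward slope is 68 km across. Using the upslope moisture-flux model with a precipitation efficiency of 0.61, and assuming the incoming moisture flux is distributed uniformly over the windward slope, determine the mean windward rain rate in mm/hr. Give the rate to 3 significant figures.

R ≈ 8.79 mm/hr

Incoming column moisture flux per unit ridge length: F = V × PW = 12.9 × 21.1 = 272.19 mm·m/s.
Spread over the 68 km slope with efficiency ε = 0.61: R = ε·F/W = 0.61 × 272.19 / 68000 m = 2.442e-03 mm/s.
R = 2.442e-03 × 3600 = 8.79 mm/hr.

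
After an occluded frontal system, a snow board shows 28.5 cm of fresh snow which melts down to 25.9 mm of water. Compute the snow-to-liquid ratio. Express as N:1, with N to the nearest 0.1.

Ratio = snow depth / SWE = 285 mm / 25.9 mm = 11.0, i.e. 11.0:1.

ratio ≈ 11.0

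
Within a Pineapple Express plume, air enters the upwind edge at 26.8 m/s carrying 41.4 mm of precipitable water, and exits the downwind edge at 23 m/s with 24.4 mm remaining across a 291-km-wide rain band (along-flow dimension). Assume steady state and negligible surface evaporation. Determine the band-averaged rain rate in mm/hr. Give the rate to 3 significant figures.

Column moisture flux per unit crosswind length is F = V × PW.
Inflow: F_in = 26.8 × 41.4 = 1109.52 mm·m/s
Outflow: F_out = 23 × 24.4 = 561.2 mm·m/s
Steady-state rate R = (F_in − F_out)/L = (1109.52 − 561.2) / 291000 m = 1.884e-03 mm/s.
R = 1.884e-03 × 3600 = 6.78 mm/hr.

R ≈ 6.78 mm/hr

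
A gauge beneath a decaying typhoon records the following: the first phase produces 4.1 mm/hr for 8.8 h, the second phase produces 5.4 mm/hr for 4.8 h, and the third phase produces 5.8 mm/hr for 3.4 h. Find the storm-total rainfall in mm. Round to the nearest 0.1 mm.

Total = Σ Rᵢ Δtᵢ = 4.1 × 8.8 + 5.4 × 4.8 + 5.8 × 3.4
      = 36.08 + 25.92 + 19.72 = 81.7 mm.

total ≈ 81.7 mm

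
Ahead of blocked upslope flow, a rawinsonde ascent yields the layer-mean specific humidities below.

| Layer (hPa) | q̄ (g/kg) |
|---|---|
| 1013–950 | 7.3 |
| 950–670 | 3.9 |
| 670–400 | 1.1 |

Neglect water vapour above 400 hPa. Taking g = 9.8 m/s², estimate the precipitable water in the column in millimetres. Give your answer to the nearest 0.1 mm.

Precipitable water is the column-integrated vapour mass per unit area: PW = (1/g) Σ q̄ Δp, with q in kg/kg and Δp in Pa (1 kg/m² of water = 1 mm).
Layer 1013–950 hPa: Δp = 63 hPa = 6300 Pa, q̄ = 0.0073 kg/kg → 0.0073 × 6300 / 9.8 = 4.69 mm
Layer 950–670 hPa: Δp = 280 hPa = 28000 Pa, q̄ = 0.0039 kg/kg → 0.0039 × 28000 / 9.8 = 11.14 mm
Layer 670–400 hPa: Δp = 270 hPa = 27000 Pa, q̄ = 0.0011 kg/kg → 0.0011 × 27000 / 9.8 = 3.03 mm
PW = 4.69 + 11.14 + 3.03 = 18.86 ≈ 18.9 mm.

PW ≈ 18.9 mm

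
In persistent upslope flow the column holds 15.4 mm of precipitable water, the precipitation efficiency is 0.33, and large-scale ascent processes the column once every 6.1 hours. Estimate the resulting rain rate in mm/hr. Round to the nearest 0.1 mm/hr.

R ≈ 0.8 mm/hr

Each overturning extracts ε × PW = 0.33 × 15.4 = 5.082 mm.
Rate = ε·PW / τ = 5.082 / 6.1 h = 0.8 mm/hr.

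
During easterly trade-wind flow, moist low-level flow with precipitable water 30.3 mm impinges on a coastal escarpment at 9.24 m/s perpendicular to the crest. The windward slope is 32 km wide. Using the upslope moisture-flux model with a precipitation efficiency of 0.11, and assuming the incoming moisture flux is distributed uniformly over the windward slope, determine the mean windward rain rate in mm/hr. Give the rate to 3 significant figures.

R ≈ 3.46 mm/hr

Incoming column moisture flux per unit ridge length: F = V × PW = 9.24 × 30.3 = 279.972 mm·m/s.
Spread over the 32 km slope with efficiency ε = 0.11: R = ε·F/W = 0.11 × 279.972 / 32000 m = 9.624e-04 mm/s.
R = 9.624e-04 × 3600 = 3.46 mm/hr.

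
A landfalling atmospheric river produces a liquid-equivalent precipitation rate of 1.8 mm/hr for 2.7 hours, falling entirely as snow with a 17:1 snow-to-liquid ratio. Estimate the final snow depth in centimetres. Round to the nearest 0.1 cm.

Liquid-equivalent depth = 1.8 × 2.7 = 4.86 mm.
Snow depth = 4.86 mm × 17 = 82.62 mm = 8.3 cm.

snow depth ≈ 8.3 cm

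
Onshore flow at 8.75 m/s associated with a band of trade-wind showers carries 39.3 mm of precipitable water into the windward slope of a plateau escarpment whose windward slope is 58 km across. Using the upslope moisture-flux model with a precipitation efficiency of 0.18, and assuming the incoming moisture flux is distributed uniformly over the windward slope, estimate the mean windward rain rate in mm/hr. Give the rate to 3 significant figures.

R ≈ 3.84 mm/hr

Incoming column moisture flux per unit ridge length: F = V × PW = 8.75 × 39.3 = 343.875 mm·m/s.
Spread over the 58 km slope with efficiency ε = 0.18: R = ε·F/W = 0.18 × 343.875 / 58000 m = 1.067e-03 mm/s.
R = 1.067e-03 × 3600 = 3.84 mm/hr.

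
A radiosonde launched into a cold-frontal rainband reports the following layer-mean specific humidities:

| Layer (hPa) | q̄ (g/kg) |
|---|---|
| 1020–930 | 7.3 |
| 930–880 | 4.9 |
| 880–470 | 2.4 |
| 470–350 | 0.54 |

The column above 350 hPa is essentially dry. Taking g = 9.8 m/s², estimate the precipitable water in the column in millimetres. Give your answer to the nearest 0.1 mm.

Precipitable water is the column-integrated vapour mass per unit area: PW = (1/g) Σ q̄ Δp, with q in kg/kg and Δp in Pa (1 kg/m² of water = 1 mm).
Layer 1020–930 hPa: Δp = 90 hPa = 9000 Pa, q̄ = 0.0073 kg/kg → 0.0073 × 9000 / 9.8 = 6.70 mm
Layer 930–880 hPa: Δp = 50 hPa = 5000 Pa, q̄ = 0.0049 kg/kg → 0.0049 × 5000 / 9.8 = 2.50 mm
Layer 880–470 hPa: Δp = 410 hPa = 41000 Pa, q̄ = 0.0024 kg/kg → 0.0024 × 41000 / 9.8 = 10.04 mm
Layer 470–350 hPa: Δp = 120 hPa = 12000 Pa, q̄ = 0.00054 kg/kg → 0.00054 × 12000 / 9.8 = 0.66 mm
PW = 6.70 + 2.50 + 10.04 + 0.66 = 19.90 ≈ 19.9 mm.

PW ≈ 19.9 mm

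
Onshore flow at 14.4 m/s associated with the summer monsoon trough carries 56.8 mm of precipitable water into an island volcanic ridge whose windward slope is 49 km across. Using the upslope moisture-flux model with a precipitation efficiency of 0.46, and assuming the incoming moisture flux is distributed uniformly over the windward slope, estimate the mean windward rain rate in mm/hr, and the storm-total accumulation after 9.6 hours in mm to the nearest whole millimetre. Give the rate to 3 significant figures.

Incoming column moisture flux per unit ridge length: F = V × PW = 14.4 × 56.8 = 817.92 mm·m/s.
Spread over the 49 km slope with efficiency ε = 0.46: R = ε·F/W = 0.46 × 817.92 / 49000 m = 7.678e-03 mm/s.
R = 7.678e-03 × 3600 = 27.6 mm/hr.
Over 9.6 h: total = 27.6 × 9.6 = 264.96 ≈ 265 mm.

R ≈ 27.6 mm/hr; total ≈ 265 mm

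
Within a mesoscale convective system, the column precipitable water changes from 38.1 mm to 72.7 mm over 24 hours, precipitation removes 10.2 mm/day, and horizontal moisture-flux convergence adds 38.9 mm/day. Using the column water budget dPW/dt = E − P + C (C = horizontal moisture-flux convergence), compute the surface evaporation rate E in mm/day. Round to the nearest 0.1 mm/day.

E ≈ 5.9 mm/day

dPW/dt = (72.7 − 38.1) mm / (24/24 day) = +34.600 mm/day.
E = dPW/dt + P − C = (+34.600) + 10.2 − (38.9) = 5.9 mm/day.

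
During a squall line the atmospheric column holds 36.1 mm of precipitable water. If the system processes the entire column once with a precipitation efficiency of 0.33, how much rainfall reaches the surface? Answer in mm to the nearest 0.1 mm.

rainfall ≈ 11.9 mm

Rainfall = ε × PW = 0.33 × 36.1 = 11.9 mm.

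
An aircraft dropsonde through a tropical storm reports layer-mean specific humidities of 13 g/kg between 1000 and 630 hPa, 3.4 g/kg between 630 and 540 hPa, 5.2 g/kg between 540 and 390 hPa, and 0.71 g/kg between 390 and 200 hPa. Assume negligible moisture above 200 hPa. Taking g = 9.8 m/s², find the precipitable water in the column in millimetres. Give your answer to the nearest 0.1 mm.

Precipitable water is the column-integrated vapour mass per unit area: PW = (1/g) Σ q̄ Δp, with q in kg/kg and Δp in Pa (1 kg/m² of water = 1 mm).
Layer 1000–630 hPa: Δp = 370 hPa = 37000 Pa, q̄ = 0.013 kg/kg → 0.013 × 37000 / 9.8 = 49.08 mm
Layer 630–540 hPa: Δp = 90 hPa = 9000 Pa, q̄ = 0.0034 kg/kg → 0.0034 × 9000 / 9.8 = 3.12 mm
Layer 540–390 hPa: Δp = 150 hPa = 15000 Pa, q̄ = 0.0052 kg/kg → 0.0052 × 15000 / 9.8 = 7.96 mm
Layer 390–200 hPa: Δp = 190 hPa = 19000 Pa, q̄ = 0.00071 kg/kg → 0.00071 × 19000 / 9.8 = 1.38 mm
PW = 49.08 + 3.12 + 7.96 + 1.38 = 61.54 ≈ 61.5 mm.

PW ≈ 61.5 mm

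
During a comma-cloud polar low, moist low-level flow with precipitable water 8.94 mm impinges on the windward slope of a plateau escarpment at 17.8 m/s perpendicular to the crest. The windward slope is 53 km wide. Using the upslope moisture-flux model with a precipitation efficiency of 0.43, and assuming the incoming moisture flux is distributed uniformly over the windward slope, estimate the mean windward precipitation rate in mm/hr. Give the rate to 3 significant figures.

Incoming column moisture flux per unit ridge length: F = V × PW = 17.8 × 8.94 = 159.132 mm·m/s.
Spread over the 53 km slope with efficiency ε = 0.43: R = ε·F/W = 0.43 × 159.132 / 53000 m = 1.291e-03 mm/s.
R = 1.291e-03 × 3600 = 4.65 mm/hr.

R ≈ 4.65 mm/hr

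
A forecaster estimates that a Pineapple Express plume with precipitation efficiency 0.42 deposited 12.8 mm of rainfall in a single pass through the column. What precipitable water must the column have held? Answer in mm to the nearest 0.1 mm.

PW = rainfall / ε = 12.8 / 0.42 = 30.5 mm.

PW ≈ 30.5 mm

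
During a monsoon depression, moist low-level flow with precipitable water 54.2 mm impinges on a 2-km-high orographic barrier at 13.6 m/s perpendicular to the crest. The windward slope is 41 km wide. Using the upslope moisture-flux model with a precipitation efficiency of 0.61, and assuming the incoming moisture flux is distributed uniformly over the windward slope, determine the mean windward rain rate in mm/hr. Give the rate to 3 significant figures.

Incoming column moisture flux per unit ridge length: F = V × PW = 13.6 × 54.2 = 737.12 mm·m/s.
Spread over the 41 km slope with efficiency ε = 0.61: R = ε·F/W = 0.61 × 737.12 / 41000 m = 1.097e-02 mm/s.
R = 1.097e-02 × 3600 = 39.5 mm/hr.

R ≈ 39.5 mm/hr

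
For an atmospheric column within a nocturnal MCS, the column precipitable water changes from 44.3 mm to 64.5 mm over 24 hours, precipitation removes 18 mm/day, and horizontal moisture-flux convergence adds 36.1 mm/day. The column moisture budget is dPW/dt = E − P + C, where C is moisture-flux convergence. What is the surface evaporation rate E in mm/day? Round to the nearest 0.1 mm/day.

E ≈ 2.1 mm/day

dPW/dt = (64.5 − 44.3) mm / (24/24 day) = +20.200 mm/day.
E = dPW/dt + P − C = (+20.200) + 18 − (36.1) = 2.1 mm/day.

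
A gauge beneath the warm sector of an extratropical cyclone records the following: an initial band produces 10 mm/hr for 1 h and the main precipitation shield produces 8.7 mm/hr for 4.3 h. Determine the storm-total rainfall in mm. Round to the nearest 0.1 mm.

Total = Σ Rᵢ Δtᵢ = 10 × 1 + 8.7 × 4.3
      = 10 + 37.41 = 47.4 mm.

total ≈ 47.4 mm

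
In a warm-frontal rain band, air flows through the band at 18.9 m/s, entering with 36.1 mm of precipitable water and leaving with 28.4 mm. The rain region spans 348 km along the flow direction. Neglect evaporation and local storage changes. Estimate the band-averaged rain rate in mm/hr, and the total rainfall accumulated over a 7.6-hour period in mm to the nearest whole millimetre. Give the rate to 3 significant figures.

Column moisture flux per unit crosswind length is F = V × PW.
Inflow: F_in = 18.9 × 36.1 = 682.29 mm·m/s
Outflow: F_out = 18.9 × 28.4 = 536.76 mm·m/s
Steady-state rate R = (F_in − F_out)/L = (682.29 − 536.76) / 348000 m = 4.182e-04 mm/s.
R = 4.182e-04 × 3600 = 1.51 mm/hr.
Over 7.6 h: total = 1.51 × 7.6 = 11.476 ≈ 11 mm.

R ≈ 1.51 mm/hr; total ≈ 11 mm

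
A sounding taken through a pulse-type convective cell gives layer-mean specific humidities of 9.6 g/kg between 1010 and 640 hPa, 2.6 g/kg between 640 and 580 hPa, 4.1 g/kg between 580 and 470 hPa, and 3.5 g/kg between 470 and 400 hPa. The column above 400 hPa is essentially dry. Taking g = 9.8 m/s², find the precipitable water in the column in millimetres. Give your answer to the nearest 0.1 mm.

PW ≈ 44.9 mm

Precipitable water is the column-integrated vapour mass per unit area: PW = (1/g) Σ q̄ Δp, with q in kg/kg and Δp in Pa (1 kg/m² of water = 1 mm).
Layer 1010–640 hPa: Δp = 370 hPa = 37000 Pa, q̄ = 0.0096 kg/kg → 0.0096 × 37000 / 9.8 = 36.24 mm
Layer 640–580 hPa: Δp = 60 hPa = 6000 Pa, q̄ = 0.0026 kg/kg → 0.0026 × 6000 / 9.8 = 1.59 mm
Layer 580–470 hPa: Δp = 110 hPa = 11000 Pa, q̄ = 0.0041 kg/kg → 0.0041 × 11000 / 9.8 = 4.60 mm
Layer 470–400 hPa: Δp = 70 hPa = 7000 Pa, q̄ = 0.0035 kg/kg → 0.0035 × 7000 / 9.8 = 2.50 mm
PW = 36.24 + 1.59 + 4.60 + 2.50 = 44.93 ≈ 44.9 mm.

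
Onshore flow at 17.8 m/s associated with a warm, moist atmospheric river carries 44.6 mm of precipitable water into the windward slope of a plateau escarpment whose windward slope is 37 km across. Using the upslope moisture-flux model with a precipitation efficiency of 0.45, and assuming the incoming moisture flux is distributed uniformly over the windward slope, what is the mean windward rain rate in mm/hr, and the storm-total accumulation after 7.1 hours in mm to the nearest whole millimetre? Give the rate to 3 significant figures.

R ≈ 34.8 mm/hr; total ≈ 247 mm

Incoming column moisture flux per unit ridge length: F = V × PW = 17.8 × 44.6 = 793.88 mm·m/s.
Spread over the 37 km slope with efficiency ε = 0.45: R = ε·F/W = 0.45 × 793.88 / 37000 m = 9.655e-03 mm/s.
R = 9.655e-03 × 3600 = 34.8 mm/hr.
Over 7.1 h: total = 34.8 × 7.1 = 247.08 ≈ 247 mm.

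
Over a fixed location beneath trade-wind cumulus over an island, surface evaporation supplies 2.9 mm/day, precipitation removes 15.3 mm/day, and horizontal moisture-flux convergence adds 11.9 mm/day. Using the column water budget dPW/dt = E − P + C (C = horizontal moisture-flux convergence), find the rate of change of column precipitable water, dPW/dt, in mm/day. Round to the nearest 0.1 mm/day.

dPW/dt ≈ -0.5 mm/day

dPW/dt = E − P + C = 2.9 − 15.3 + (11.9) = -0.5 mm/day.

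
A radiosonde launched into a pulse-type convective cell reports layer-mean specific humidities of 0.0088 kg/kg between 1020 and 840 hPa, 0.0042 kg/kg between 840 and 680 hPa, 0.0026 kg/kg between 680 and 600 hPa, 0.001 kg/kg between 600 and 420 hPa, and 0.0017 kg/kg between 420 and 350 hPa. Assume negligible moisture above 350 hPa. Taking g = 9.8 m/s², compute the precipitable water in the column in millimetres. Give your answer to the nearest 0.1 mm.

Precipitable water is the column-integrated vapour mass per unit area: PW = (1/g) Σ q̄ Δp, with q in kg/kg and Δp in Pa (1 kg/m² of water = 1 mm).
Layer 1020–840 hPa: Δp = 180 hPa = 18000 Pa, q̄ = 0.0088 kg/kg → 0.0088 × 18000 / 9.8 = 16.16 mm
Layer 840–680 hPa: Δp = 160 hPa = 16000 Pa, q̄ = 0.0042 kg/kg → 0.0042 × 16000 / 9.8 = 6.86 mm
Layer 680–600 hPa: Δp = 80 hPa = 8000 Pa, q̄ = 0.0026 kg/kg → 0.0026 × 8000 / 9.8 = 2.12 mm
Layer 600–420 hPa: Δp = 180 hPa = 18000 Pa, q̄ = 0.001 kg/kg → 0.001 × 18000 / 9.8 = 1.84 mm
Layer 420–350 hPa: Δp = 70 hPa = 7000 Pa, q̄ = 0.0017 kg/kg → 0.0017 × 7000 / 9.8 = 1.21 mm
PW = 16.16 + 6.86 + 2.12 + 1.84 + 1.21 = 28.19 ≈ 28.2 mm.

PW ≈ 28.2 mm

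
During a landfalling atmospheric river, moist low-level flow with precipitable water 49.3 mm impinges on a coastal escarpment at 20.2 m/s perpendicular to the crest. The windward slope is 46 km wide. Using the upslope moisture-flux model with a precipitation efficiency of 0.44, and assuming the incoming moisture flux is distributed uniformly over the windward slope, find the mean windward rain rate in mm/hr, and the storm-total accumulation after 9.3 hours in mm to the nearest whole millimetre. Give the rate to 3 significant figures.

Incoming column moisture flux per unit ridge length: F = V × PW = 20.2 × 49.3 = 995.86 mm·m/s.
Spread over the 46 km slope with efficiency ε = 0.44: R = ε·F/W = 0.44 × 995.86 / 46000 m = 9.526e-03 mm/s.
R = 9.526e-03 × 3600 = 34.3 mm/hr.
Over 9.3 h: total = 34.3 × 9.3 = 318.99 ≈ 319 mm.

R ≈ 34.3 mm/hr; total ≈ 319 mm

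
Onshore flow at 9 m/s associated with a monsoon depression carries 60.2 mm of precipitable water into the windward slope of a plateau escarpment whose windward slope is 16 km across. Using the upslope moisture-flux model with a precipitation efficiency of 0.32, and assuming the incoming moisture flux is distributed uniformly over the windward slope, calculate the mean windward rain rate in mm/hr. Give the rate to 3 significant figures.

R ≈ 39.0 mm/hr

Incoming column moisture flux per unit ridge length: F = V × PW = 9 × 60.2 = 541.8 mm·m/s.
Spread over the 16 km slope with efficiency ε = 0.32: R = ε·F/W = 0.32 × 541.8 / 16000 m = 1.084e-02 mm/s.
R = 1.084e-02 × 3600 = 39.0 mm/hr.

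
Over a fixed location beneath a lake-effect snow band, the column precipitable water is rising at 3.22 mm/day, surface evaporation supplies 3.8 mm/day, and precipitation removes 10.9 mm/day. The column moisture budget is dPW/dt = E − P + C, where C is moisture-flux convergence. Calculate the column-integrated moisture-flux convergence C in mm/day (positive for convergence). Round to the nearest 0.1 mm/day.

C ≈ 10.3 mm/day

dPW/dt = +3.22 mm/day.
C = dPW/dt − E + P = (+3.22) − 3.8 + 10.9 = 10.3 mm/day.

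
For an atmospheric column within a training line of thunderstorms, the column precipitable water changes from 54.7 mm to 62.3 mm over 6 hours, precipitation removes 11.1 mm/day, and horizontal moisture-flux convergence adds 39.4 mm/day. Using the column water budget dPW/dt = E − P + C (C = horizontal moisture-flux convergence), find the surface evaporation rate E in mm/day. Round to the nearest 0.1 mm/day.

dPW/dt = (62.3 − 54.7) mm / (6/24 day) = +30.400 mm/day.
E = dPW/dt + P − C = (+30.400) + 11.1 − (39.4) = 2.1 mm/day.

E ≈ 2.1 mm/day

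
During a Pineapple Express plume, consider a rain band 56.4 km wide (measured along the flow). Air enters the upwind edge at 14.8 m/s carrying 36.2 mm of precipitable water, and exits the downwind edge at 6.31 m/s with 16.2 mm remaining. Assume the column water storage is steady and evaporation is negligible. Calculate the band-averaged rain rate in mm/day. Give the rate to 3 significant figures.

R ≈ 664 mm/day

Column moisture flux per unit crosswind length is F = V × PW.
Inflow: F_in = 14.8 × 36.2 = 535.76 mm·m/s
Outflow: F_out = 6.31 × 16.2 = 102.222 mm·m/s
Steady-state rate R = (F_in − F_out)/L = (535.76 − 102.222) / 56400 m = 7.687e-03 mm/s.
R = 7.687e-03 × 3600 × 24 = 664 mm/day.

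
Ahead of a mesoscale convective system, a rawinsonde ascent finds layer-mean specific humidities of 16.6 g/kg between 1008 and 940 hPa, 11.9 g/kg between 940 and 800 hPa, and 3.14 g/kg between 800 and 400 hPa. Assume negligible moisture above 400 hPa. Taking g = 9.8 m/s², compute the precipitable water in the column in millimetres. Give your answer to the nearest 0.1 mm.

PW ≈ 41.3 mm

Precipitable water is the column-integrated vapour mass per unit area: PW = (1/g) Σ q̄ Δp, with q in kg/kg and Δp in Pa (1 kg/m² of water = 1 mm).
Layer 1008–940 hPa: Δp = 68 hPa = 6800 Pa, q̄ = 0.0166 kg/kg → 0.0166 × 6800 / 9.8 = 11.52 mm
Layer 940–800 hPa: Δp = 140 hPa = 14000 Pa, q̄ = 0.0119 kg/kg → 0.0119 × 14000 / 9.8 = 17.00 mm
Layer 800–400 hPa: Δp = 400 hPa = 40000 Pa, q̄ = 0.00314 kg/kg → 0.00314 × 40000 / 9.8 = 12.82 mm
PW = 11.52 + 17.00 + 12.82 = 41.34 ≈ 41.3 mm.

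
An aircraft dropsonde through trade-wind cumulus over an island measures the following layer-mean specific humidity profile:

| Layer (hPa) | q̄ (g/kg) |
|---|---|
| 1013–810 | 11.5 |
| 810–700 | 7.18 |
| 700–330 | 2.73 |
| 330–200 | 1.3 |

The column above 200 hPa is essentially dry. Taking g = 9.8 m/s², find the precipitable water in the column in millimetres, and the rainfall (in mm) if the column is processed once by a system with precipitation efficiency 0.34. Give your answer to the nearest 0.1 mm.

PW ≈ 43.9 mm; rainfall ≈ 14.9 mm

Precipitable water is the column-integrated vapour mass per unit area: PW = (1/g) Σ q̄ Δp, with q in kg/kg and Δp in Pa (1 kg/m² of water = 1 mm).
Layer 1013–810 hPa: Δp = 203 hPa = 20300 Pa, q̄ = 0.0115 kg/kg → 0.0115 × 20300 / 9.8 = 23.82 mm
Layer 810–700 hPa: Δp = 110 hPa = 11000 Pa, q̄ = 0.00718 kg/kg → 0.00718 × 11000 / 9.8 = 8.06 mm
Layer 700–330 hPa: Δp = 370 hPa = 37000 Pa, q̄ = 0.00273 kg/kg → 0.00273 × 37000 / 9.8 = 10.31 mm
Layer 330–200 hPa: Δp = 130 hPa = 13000 Pa, q̄ = 0.0013 kg/kg → 0.0013 × 13000 / 9.8 = 1.72 mm
PW = 23.82 + 8.06 + 10.31 + 1.72 = 43.91 ≈ 43.9 mm.
Rainfall = ε × PW = 0.34 × 43.9 = 14.9 mm.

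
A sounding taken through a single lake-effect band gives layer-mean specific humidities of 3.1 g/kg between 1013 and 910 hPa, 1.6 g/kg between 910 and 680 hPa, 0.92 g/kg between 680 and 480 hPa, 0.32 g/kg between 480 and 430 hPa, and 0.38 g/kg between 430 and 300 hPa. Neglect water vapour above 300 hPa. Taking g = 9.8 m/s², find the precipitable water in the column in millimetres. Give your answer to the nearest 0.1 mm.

PW ≈ 9.6 mm

Precipitable water is the column-integrated vapour mass per unit area: PW = (1/g) Σ q̄ Δp, with q in kg/kg and Δp in Pa (1 kg/m² of water = 1 mm).
Layer 1013–910 hPa: Δp = 103 hPa = 10300 Pa, q̄ = 0.0031 kg/kg → 0.0031 × 10300 / 9.8 = 3.26 mm
Layer 910–680 hPa: Δp = 230 hPa = 23000 Pa, q̄ = 0.0016 kg/kg → 0.0016 × 23000 / 9.8 = 3.76 mm
Layer 680–480 hPa: Δp = 200 hPa = 20000 Pa, q̄ = 0.00092 kg/kg → 0.00092 × 20000 / 9.8 = 1.88 mm
Layer 480–430 hPa: Δp = 50 hPa = 5000 Pa, q̄ = 0.00032 kg/kg → 0.00032 × 5000 / 9.8 = 0.16 mm
Layer 430–300 hPa: Δp = 130 hPa = 13000 Pa, q̄ = 0.00038 kg/kg → 0.00038 × 13000 / 9.8 = 0.50 mm
PW = 3.26 + 3.76 + 1.88 + 0.16 + 0.50 = 9.56 ≈ 9.6 mm.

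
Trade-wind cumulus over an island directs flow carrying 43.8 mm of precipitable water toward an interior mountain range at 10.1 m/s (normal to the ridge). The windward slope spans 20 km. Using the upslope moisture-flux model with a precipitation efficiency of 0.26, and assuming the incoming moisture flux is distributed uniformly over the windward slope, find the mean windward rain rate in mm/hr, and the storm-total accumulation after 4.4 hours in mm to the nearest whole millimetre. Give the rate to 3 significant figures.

Incoming column moisture flux per unit ridge length: F = V × PW = 10.1 × 43.8 = 442.38 mm·m/s.
Spread over the 20 km slope with efficiency ε = 0.26: R = ε·F/W = 0.26 × 442.38 / 20000 m = 5.751e-03 mm/s.
R = 5.751e-03 × 3600 = 20.7 mm/hr.
Over 4.4 h: total = 20.7 × 4.4 = 91.08 ≈ 91 mm.

R ≈ 20.7 mm/hr; total ≈ 91 mm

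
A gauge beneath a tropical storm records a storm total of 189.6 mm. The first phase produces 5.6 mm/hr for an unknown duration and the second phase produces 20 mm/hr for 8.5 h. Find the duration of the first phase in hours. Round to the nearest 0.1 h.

Known phases: 20 × 8.5 = 170 mm.
Remaining depth = 189.6 − 170 = 19.6 mm.
Duration = 19.6 / 5.6 = 3.5 h.

duration ≈ 3.5 h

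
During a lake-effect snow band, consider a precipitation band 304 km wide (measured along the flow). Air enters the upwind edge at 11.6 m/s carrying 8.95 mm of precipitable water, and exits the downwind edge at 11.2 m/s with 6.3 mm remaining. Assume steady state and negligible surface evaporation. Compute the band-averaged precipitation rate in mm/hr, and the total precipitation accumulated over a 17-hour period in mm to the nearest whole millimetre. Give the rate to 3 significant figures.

Column moisture flux per unit crosswind length is F = V × PW.
Inflow: F_in = 11.6 × 8.95 = 103.82 mm·m/s
Outflow: F_out = 11.2 × 6.3 = 70.56 mm·m/s
Steady-state rate R = (F_in − F_out)/L = (103.82 − 70.56) / 304000 m = 1.094e-04 mm/s.
R = 1.094e-04 × 3600 = 0.394 mm/hr.
Over 17 h: total = 0.394 × 17 = 6.698 ≈ 7 mm.

R ≈ 0.394 mm/hr; total ≈ 7 mm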